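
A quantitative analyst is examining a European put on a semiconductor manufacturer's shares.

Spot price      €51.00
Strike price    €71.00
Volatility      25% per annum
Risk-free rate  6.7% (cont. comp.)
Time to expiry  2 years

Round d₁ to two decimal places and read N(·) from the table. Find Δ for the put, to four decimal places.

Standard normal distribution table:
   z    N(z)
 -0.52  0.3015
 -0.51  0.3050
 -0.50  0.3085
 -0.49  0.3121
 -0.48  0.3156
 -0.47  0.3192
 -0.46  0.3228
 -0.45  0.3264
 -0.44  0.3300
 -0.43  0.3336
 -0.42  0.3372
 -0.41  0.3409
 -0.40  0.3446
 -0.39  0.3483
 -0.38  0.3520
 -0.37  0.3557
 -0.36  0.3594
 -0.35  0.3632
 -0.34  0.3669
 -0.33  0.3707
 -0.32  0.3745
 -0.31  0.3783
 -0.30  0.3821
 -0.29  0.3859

σ√T = 0.25·√2 = 0.3536
d₁ = [ln(51/71) + (0.067 + 0.25²/2)·2] / 0.3536 = [-0.3309 + 0.1965] / 0.3536 = -0.3800 ≈ -0.38
N(d₁) = N(-0.38) = 0.3520
Δ_put = N(d₁) − 1 = 0.3520 − 1 = -0.6480

-0.6480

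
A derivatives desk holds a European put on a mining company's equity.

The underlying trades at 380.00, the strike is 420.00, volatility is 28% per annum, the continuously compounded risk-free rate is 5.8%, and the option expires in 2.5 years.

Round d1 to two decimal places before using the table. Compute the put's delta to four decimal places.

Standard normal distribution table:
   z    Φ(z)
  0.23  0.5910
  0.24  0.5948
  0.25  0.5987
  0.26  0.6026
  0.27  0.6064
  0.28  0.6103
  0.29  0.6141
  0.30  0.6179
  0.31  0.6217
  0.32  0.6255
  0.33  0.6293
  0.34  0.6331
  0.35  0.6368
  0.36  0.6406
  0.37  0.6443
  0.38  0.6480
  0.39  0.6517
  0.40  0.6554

σ√T = 0.28·√2.5 = 0.4427
d₁ = [ln(380/420) + (0.058 + 0.28²/2)·2.5] / 0.4427 = [-0.1001 + 0.2430] / 0.4427 = 0.3228 → 0.32
N(d₁) = N(0.32) = 0.6255
Δ_put = N(d₁) − 1 = 0.6255 − 1 = -0.3745

-0.3745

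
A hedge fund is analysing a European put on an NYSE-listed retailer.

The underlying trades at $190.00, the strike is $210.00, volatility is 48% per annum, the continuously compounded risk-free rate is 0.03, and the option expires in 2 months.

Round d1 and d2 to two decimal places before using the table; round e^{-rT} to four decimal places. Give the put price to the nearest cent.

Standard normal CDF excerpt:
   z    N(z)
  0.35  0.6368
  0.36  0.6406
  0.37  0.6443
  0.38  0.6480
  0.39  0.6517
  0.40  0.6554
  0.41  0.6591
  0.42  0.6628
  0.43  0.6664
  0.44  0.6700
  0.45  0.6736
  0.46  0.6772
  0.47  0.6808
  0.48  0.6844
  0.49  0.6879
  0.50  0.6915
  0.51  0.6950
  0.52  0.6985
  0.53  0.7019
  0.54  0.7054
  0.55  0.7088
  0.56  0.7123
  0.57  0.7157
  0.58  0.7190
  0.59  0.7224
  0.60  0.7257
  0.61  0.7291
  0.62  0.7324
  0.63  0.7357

$26.41

σ√T = 0.48 × 0.4082 = 0.1960
d₁ = [ln(190/210) + (0.03 + 0.48²/2)·0.1667] / 0.1960 = [-0.1001 + 0.0242] / 0.1960 = -0.3872 ≈ -0.39
d₂ = d₁ − σ√T = -0.3872 − 0.1960 = -0.5832 ≈ -0.58
exp(−rT) = exp(−0.03·0.1667) = 0.9950
N(−d₂) = N(0.58) = 0.7190;  N(−d₁) = N(0.39) = 0.6517
P = 210·0.9950·0.7190 − 190·0.6517 = 150.2350 − 123.8230 = 26.4120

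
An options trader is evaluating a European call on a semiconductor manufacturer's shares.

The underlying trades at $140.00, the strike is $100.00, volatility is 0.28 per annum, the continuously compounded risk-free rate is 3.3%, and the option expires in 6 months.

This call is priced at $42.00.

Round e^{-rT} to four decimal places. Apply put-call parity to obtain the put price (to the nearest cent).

$0.36

e^(−rT) = e^(−0.033·0.5) = 0.9836
Put-call parity: C − P = S − K·e^(−rT) = 140 − 100·0.9836 = 140 − 98.3600 = 41.6400
P = C − (C − P) = 42.00 − (41.6400) = 0.3600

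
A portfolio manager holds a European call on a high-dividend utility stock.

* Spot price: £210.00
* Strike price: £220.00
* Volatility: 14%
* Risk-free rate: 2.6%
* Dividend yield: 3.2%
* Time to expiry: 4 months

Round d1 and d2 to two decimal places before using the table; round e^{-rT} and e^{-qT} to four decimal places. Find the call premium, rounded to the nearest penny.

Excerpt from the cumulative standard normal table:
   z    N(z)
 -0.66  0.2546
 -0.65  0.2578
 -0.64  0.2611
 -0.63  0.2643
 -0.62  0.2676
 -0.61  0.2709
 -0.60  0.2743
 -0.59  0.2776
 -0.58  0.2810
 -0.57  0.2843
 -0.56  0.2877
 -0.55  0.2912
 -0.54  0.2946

£2.83

σ√T = 0.14·√0.3333 = 0.0808
d₁ = [ln(210/220) + (0.026 − 0.032 + 0.14²/2)·0.3333] / 0.0808 = [-0.0465 + 0.0013] / 0.0808 = -0.5599 ≈ -0.56
d₂ = d₁ − σ√T = -0.5599 − 0.0808 = -0.6407 ≈ -0.64
e^(−qT) = e^(−0.032·0.3333) = 0.9894;  e^(−rT) = e^(−0.026·0.3333) = 0.9914
N(d₁) = N(-0.56) = 0.2877;  N(d₂) = N(-0.64) = 0.2611
C = 210·0.9894·0.2877 − 220·0.9914·0.2611 = 59.7766 − 56.9480 = 2.8286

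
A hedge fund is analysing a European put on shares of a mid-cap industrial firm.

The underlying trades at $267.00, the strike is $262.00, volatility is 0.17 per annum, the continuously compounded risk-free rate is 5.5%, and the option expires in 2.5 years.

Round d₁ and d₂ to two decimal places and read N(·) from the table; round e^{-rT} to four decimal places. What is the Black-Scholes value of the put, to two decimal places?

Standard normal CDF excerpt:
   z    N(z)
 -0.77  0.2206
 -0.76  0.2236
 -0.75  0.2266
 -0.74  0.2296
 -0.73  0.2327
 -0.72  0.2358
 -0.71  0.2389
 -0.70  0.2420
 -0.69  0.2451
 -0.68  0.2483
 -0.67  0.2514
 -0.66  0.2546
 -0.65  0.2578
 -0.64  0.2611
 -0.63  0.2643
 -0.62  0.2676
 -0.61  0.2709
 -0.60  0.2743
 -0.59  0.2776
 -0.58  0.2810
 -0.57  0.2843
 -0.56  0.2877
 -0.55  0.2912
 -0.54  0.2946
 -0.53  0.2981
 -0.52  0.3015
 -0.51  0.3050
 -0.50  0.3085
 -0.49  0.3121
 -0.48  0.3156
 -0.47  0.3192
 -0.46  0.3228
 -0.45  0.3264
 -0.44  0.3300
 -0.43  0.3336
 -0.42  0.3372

$11.57

σ√T = 0.17 × 1.5811 = 0.2688
ln(S/K) + (r + σ²/2)T = ln(267/262) + (0.055 + 0.17²/2)·2.5 = 0.0189 + 0.1736 = 0.1925
d₁ = 0.1925 / 0.2688 = 0.7163 ⇒ 0.72
d₂ = d₁ − σ√T = 0.7163 − 0.2688 = 0.4475 ⇒ 0.45
exp(−rT) = exp(−0.055·2.5) = 0.8715
N(−d₂) = N(-0.45) = 0.3264;  N(−d₁) = N(-0.72) = 0.2358
P = 262·0.8715·0.3264 − 267·0.2358 = 74.5279 − 62.9586 = 11.5693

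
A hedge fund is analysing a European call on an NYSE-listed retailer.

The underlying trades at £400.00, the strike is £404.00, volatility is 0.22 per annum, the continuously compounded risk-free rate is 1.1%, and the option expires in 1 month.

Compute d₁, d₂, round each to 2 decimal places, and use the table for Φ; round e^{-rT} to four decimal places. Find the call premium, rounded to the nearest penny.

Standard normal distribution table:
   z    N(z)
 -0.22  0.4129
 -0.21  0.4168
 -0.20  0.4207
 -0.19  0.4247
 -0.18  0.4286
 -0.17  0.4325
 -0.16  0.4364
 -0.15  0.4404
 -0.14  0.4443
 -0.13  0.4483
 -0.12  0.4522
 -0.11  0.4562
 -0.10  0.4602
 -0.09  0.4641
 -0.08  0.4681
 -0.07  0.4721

T = 0.08333;  σ√T = 0.0635
ln(S/K) + (r + σ²/2)T = ln(400/404) + (0.011 + 0.22²/2)·0.08333 = -0.0100 + 0.0029 = -0.0070
d₁ = -0.0070 / 0.0635 = -0.1105 → -0.11
d₂ = d₁ − σ√T = -0.1105 − 0.0635 = -0.1740 → -0.17
exp(−rT) = exp(−0.011·0.08333) = 0.9991
N(d₁) = N(-0.11) = 0.4562;  N(d₂) = N(-0.17) = 0.4325
C = 400·0.4562 − 404·0.9991·0.4325 = 182.4800 − 174.5727 = 7.9073

£7.91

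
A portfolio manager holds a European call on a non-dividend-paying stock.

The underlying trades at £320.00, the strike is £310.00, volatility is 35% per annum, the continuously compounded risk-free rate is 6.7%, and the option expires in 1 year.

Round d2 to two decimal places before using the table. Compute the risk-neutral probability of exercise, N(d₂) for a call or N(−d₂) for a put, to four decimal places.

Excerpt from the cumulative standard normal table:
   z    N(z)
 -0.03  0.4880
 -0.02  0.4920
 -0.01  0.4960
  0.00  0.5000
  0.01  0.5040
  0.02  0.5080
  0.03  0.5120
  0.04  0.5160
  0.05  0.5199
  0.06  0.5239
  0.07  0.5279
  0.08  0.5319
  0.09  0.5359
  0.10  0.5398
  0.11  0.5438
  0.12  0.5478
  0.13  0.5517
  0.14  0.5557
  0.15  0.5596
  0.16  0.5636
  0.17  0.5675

0.5438

σ√T = 0.35 × 1.0000 = 0.3500
d₁ = [ln(320/310) + (0.067 + 0.35²/2)·1] / 0.3500 = [0.0317 + 0.1283] / 0.3500 = 0.4571 ⇒ 0.46
d₂ = d₁ − σ√T = 0.4571 − 0.3500 = 0.1071 ⇒ 0.11
Risk-neutral Pr[S_T > K] = N(d₂) = N(0.11) = 0.5438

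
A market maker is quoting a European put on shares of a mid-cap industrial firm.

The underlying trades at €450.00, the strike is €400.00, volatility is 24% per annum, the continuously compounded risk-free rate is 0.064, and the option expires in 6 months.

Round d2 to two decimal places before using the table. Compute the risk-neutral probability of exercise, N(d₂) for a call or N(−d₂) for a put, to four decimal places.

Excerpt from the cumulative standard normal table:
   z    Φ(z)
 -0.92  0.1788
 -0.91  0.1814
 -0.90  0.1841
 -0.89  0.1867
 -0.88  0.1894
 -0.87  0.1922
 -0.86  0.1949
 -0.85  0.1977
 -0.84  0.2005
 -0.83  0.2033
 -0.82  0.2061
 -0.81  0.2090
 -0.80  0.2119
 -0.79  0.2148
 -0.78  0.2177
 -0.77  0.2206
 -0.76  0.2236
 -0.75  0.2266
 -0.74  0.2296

σ√T = 0.24·√0.5 = 0.1697
d₁ = [ln(450/400) + (0.064 + 0.24²/2)·0.5] / 0.1697 = [0.1178 + 0.0464] / 0.1697 = 0.9675 → 0.97
d₂ = d₁ − σ√T = 0.9675 − 0.1697 = 0.7978 → 0.80
Risk-neutral Pr[S_T < K] = N(−d₂) = N(-0.80) = 0.2119

0.2119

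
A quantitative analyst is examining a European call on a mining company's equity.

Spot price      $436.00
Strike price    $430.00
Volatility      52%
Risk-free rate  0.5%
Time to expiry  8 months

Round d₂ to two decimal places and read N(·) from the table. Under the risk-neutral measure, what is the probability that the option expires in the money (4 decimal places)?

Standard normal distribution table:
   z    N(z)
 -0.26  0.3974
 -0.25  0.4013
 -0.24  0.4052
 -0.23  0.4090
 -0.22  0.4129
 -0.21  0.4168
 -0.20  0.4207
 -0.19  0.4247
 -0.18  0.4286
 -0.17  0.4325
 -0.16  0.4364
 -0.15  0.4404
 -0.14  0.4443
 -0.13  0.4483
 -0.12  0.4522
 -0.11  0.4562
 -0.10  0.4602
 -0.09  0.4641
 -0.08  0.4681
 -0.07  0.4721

σ√T = 0.52·√0.6667 = 0.4246
ln(S/K) + (r + σ²/2)T = ln(436/430) + (0.005 + 0.52²/2)·0.6667 = 0.0139 + 0.0935 = 0.1073
d₁ = 0.1073 / 0.4246 = 0.2528 ≈ 0.25
d₂ = d₁ − σ√T = 0.2528 − 0.4246 = -0.1718 ≈ -0.17
Pr(exercise) under Q = N(d₂) = 0.4325

0.4325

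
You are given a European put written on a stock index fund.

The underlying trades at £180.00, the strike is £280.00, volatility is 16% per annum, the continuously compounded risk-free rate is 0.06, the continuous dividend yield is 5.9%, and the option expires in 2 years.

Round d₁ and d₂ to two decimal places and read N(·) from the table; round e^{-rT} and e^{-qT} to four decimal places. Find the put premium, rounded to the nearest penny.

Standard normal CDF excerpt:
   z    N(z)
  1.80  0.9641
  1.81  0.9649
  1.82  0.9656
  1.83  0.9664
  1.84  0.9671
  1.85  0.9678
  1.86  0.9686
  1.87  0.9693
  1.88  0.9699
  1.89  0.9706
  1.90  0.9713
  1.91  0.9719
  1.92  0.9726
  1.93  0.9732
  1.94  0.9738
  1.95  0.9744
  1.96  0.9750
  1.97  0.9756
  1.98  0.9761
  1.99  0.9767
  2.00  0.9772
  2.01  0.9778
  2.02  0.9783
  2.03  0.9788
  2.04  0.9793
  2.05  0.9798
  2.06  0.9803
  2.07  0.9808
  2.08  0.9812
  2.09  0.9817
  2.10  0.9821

σ√T = 0.16·√2 = 0.2263
d₁ = [ln(180/280) + (0.06 − 0.059 + 0.16²/2)·2] / 0.2263 = [-0.4418 + 0.0276] / 0.2263 = -1.8307 → -1.83
d₂ = d₁ − σ√T = -1.8307 − 0.2263 = -2.0569 → -2.06
exp(−qT) = exp(−0.059·2) = 0.8887;  exp(−rT) = exp(−0.06·2) = 0.8869
N(−d₂) = N(2.06) = 0.9803;  N(−d₁) = N(1.83) = 0.9664
P = 280·0.8869·0.9803 − 180·0.8887·0.9664 = 243.4399 − 154.5911 = 88.8487

£88.85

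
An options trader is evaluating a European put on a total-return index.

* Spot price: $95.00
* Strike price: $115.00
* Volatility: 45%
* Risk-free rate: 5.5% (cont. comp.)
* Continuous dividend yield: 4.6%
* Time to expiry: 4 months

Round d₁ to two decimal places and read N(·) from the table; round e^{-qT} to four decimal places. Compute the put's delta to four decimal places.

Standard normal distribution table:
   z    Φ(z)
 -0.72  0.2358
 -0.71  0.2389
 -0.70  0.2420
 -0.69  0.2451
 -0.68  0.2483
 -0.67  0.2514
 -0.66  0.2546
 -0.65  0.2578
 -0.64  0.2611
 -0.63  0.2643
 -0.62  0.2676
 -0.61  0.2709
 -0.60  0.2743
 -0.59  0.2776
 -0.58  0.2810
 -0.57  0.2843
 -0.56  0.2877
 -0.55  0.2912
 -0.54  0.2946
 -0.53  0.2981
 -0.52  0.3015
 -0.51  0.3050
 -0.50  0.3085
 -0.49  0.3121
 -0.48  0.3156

-0.7114

σ√T = 0.45·√0.3333 = 0.2598
ln(S/K) + (r − q + σ²/2)T = ln(95/115) + (0.055 − 0.046 + 0.45²/2)·0.3333 = -0.1911 + 0.0368 = -0.1543
d₁ = -0.1543 / 0.2598 = -0.5939 → -0.59
N(d₁) = N(-0.59) = 0.2776
Δ_put = e^(−qT)·(N(d₁) − 1) = 0.9848·(0.2776 − 1) = -0.7114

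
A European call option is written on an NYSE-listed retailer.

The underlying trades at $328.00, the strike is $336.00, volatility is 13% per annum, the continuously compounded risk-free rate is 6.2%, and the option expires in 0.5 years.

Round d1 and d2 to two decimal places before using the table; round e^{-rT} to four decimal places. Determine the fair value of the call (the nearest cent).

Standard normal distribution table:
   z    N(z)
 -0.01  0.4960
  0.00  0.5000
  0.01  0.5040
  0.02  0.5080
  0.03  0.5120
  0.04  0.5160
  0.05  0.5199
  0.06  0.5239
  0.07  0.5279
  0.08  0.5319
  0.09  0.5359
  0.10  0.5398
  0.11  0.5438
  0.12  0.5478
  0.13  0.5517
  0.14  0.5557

σ√T = 0.13 × 0.7071 = 0.0919
d₁ = [ln(328/336) + (0.062 + ½·0.13²)·0.5] / (σ√T) = (-0.0241 + 0.0352) / 0.0919 = 0.1211 which rounds to 0.12
d₂ = 0.1211 − 0.0919 = 0.0291 which rounds to 0.03
e^(−rT) = e^(−0.062·0.5) = 0.9695
N(d₁) = N(0.12) = 0.5478;  N(d₂) = N(0.03) = 0.5120
C = 328·0.5478 − 336·0.9695·0.5120 = 179.6784 − 166.7850 = 12.8934

$12.89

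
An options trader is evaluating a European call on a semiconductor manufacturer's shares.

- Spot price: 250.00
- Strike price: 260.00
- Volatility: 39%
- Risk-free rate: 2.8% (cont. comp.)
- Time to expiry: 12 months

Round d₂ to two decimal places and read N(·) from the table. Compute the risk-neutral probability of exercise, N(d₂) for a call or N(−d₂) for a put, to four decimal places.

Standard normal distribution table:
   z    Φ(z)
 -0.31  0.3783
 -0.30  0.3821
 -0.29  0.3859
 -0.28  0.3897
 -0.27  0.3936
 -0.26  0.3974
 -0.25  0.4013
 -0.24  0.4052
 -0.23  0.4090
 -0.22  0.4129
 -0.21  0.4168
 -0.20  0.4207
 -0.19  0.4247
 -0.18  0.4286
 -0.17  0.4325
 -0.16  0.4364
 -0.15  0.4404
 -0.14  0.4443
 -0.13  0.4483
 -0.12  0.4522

0.4129

σ√T = 0.39 × 1.0000 = 0.3900
d₁ = [ln(250/260) + (0.028 + 0.39²/2)·1] / 0.3900 = [-0.0392 + 0.1041] / 0.3900 = 0.1662 ≈ 0.17
d₂ = d₁ − σ√T = 0.1662 − 0.3900 = -0.2238 ≈ -0.22
Risk-neutral Pr[S_T > K] = N(d₂) = N(-0.22) = 0.4129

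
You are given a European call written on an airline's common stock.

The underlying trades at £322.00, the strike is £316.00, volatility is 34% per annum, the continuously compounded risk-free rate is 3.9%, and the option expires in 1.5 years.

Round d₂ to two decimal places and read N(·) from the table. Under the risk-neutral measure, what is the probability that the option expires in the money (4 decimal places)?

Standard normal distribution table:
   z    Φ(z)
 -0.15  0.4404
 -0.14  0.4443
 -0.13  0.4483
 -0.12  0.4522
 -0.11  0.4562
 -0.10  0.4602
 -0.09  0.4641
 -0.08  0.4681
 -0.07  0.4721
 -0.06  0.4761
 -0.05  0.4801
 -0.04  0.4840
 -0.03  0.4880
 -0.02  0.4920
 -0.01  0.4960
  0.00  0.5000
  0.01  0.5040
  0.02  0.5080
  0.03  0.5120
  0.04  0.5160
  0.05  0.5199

0.4920

T = 1.5;  σ√T = 0.4164
d₁ = [ln(322/316) + (0.039 + ½·0.34²)·1.5] / (σ√T) = (0.0188 + 0.1452) / 0.4164 = 0.3939 ≈ 0.39
d₂ = 0.3939 − 0.4164 = -0.0226 ≈ -0.02
Pr(exercise) under Q = N(d₂) = 0.4920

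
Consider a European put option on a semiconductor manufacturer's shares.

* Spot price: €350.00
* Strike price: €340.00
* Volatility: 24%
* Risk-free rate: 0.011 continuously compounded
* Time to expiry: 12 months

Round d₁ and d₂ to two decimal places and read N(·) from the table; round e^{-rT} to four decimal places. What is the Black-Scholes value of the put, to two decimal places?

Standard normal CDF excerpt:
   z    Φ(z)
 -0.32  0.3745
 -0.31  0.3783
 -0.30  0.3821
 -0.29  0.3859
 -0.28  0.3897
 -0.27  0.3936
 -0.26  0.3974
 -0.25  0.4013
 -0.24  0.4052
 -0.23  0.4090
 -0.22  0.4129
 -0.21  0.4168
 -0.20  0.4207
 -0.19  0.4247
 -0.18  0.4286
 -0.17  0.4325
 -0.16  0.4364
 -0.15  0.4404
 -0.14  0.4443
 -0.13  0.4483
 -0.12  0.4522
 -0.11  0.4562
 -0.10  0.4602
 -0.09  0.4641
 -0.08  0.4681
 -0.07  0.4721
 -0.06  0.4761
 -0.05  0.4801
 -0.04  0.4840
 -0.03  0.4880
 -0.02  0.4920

σ√T = 0.24 × 1.0000 = 0.2400
ln(S/K) + (r + σ²/2)T = ln(350/340) + (0.011 + 0.24²/2)·1 = 0.0290 + 0.0398 = 0.0688
d₁ = 0.0688 / 0.2400 = 0.2866 ≈ 0.29
d₂ = d₁ − σ√T = 0.2866 − 0.2400 = 0.0466 ≈ 0.05
e^(−rT) = e^(−0.011·1) = 0.9891
P = 340·0.9891·N(-0.05) − 350·N(-0.29) = 340·0.9891·0.4801 − 350·0.3859 = 161.4547 − 135.0650 = 26.3897

€26.39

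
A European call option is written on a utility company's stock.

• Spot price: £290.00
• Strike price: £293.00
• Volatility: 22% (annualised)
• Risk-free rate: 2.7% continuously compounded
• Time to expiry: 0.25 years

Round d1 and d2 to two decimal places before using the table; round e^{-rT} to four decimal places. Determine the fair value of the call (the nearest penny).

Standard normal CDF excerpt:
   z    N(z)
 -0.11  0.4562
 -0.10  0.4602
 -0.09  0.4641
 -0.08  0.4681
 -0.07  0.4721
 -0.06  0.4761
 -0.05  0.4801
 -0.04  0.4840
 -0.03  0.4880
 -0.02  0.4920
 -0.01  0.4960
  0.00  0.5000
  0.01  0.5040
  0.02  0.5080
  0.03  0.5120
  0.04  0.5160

σ√T = 0.22·√0.25 = 0.1100
d₁ = [ln(290/293) + (0.027 + 0.22²/2)·0.25] / 0.1100 = [-0.0103 + 0.0128] / 0.1100 = 0.0228 → 0.02
d₂ = d₁ − σ√T = 0.0228 − 0.1100 = -0.0872 → -0.09
e^(−rT) = e^(−0.027·0.25) = 0.9933
N(d₁) = N(0.02) = 0.5080;  N(d₂) = N(-0.09) = 0.4641
C = 290·0.5080 − 293·0.9933·0.4641 = 147.3200 − 135.0702 = 12.2498

£12.25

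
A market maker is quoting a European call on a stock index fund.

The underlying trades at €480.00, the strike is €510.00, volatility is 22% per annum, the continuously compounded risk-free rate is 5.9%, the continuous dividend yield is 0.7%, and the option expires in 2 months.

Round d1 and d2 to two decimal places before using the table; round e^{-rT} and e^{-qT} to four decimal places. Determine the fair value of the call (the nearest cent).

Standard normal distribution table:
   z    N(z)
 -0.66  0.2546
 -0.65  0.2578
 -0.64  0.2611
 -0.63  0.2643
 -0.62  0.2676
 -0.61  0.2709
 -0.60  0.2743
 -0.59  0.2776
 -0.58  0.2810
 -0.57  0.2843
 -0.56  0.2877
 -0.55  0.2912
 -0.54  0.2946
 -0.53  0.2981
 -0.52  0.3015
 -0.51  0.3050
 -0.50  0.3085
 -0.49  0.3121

σ√T = 0.22·√0.1667 = 0.0898
d₁ = [ln(480/510) + (0.059 − 0.007 + ½·0.22²)·0.1667] / (σ√T) = (-0.0606 + 0.0127) / 0.0898 = -0.5336 ≈ -0.53
d₂ = -0.5336 − 0.0898 = -0.6234 ≈ -0.62
exp(−qT) = exp(−0.007·0.1667) = 0.9988;  exp(−rT) = exp(−0.059·0.1667) = 0.9902
N(d₁) = N(-0.53) = 0.2981;  N(d₂) = N(-0.62) = 0.2676
C = 480·0.9988·0.2981 − 510·0.9902·0.2676 = 142.9163 − 135.1385 = 7.7778

€7.78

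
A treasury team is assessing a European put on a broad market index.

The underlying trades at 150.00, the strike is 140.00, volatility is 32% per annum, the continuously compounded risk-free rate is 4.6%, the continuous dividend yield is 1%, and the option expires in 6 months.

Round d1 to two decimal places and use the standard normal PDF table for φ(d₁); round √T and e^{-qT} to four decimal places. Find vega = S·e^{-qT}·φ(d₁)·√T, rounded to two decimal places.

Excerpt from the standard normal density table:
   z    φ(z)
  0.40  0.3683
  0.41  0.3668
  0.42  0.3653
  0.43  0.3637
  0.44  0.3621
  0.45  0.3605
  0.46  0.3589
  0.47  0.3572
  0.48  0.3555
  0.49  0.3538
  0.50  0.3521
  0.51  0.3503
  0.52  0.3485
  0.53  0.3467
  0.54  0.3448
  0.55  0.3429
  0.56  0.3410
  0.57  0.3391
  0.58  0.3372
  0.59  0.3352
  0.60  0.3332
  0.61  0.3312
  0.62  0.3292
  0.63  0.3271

37.16

σ√T = 0.32·√0.5 = 0.2263
d₁ = [ln(150/140) + (0.046 − 0.01 + 0.32²/2)·0.5] / 0.2263 = [0.0690 + 0.0436] / 0.2263 = 0.4976 ≈ 0.50
√T = √0.5 = 0.7071
φ(d₁) = φ(0.50) = 0.3521
e^(−qT) = e^(−0.01·0.5) = 0.9950
vega = S·e^(−qT)·φ(d₁)·√T = 150·0.9950·0.3521·0.7071 = 37.1588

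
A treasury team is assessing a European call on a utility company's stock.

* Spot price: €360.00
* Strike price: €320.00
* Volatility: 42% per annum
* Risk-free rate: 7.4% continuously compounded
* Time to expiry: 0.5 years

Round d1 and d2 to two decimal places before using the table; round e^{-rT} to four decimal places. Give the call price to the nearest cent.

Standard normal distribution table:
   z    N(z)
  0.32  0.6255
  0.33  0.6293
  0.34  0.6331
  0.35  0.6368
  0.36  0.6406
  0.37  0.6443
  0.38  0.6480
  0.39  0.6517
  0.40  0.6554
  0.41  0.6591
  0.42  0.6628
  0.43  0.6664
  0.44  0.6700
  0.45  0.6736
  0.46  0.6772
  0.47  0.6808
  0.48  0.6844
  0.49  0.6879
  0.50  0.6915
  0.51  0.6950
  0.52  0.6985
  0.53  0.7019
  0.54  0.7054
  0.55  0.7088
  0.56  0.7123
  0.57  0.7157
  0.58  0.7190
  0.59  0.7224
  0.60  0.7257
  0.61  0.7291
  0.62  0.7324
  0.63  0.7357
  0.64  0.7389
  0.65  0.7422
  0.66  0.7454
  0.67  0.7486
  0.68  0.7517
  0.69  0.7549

σ√T = 0.42 × 0.7071 = 0.2970
ln(S/K) + (r + σ²/2)T = ln(360/320) + (0.074 + 0.42²/2)·0.5 = 0.1178 + 0.0811 = 0.1989
d₁ = 0.1989 / 0.2970 = 0.6697 which rounds to 0.67
d₂ = d₁ − σ√T = 0.6697 − 0.2970 = 0.3727 which rounds to 0.37
e^(−rT) = e^(−0.074·0.5) = 0.9637
N(d₁) = N(0.67) = 0.7486;  N(d₂) = N(0.37) = 0.6443
C = 360·0.7486 − 320·0.9637·0.6443 = 269.4960 − 198.6918 = 70.8042

€70.80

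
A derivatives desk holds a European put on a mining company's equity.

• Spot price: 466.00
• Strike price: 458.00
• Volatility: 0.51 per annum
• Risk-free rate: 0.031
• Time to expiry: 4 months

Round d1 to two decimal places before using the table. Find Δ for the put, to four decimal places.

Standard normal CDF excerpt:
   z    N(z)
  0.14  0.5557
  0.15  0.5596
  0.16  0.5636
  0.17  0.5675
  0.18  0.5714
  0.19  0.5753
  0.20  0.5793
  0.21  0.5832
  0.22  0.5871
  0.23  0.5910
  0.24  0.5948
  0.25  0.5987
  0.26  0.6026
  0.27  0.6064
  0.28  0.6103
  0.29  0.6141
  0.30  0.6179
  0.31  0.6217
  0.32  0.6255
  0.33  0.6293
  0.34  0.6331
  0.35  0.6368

-0.4052

T = 0.3333;  σ√T = 0.2944
d₁ = [ln(466/458) + (0.031 + ½·0.51²)·0.3333] / (σ√T) = (0.0173 + 0.0537) / 0.2944 = 0.2411 which rounds to 0.24
N(d₁) = N(0.24) = 0.5948
Δ_put = N(d₁) − 1 = 0.5948 − 1 = -0.4052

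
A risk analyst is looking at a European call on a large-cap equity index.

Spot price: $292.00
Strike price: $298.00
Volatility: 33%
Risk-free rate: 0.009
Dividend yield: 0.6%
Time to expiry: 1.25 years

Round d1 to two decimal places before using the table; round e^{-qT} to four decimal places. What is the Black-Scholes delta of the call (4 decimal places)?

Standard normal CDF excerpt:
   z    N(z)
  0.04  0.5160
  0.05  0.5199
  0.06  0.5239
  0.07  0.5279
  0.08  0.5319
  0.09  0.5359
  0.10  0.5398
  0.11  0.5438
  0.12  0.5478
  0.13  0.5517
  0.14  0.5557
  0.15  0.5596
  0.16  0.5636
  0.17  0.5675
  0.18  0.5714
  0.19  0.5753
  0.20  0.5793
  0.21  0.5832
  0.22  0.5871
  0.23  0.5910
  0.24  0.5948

0.5515

σ√T = 0.33 × 1.1180 = 0.3690
ln(S/K) + (r − q + σ²/2)T = ln(292/298) + (0.009 − 0.006 + 0.33²/2)·1.25 = -0.0203 + 0.0718 = 0.0515
d₁ = 0.0515 / 0.3690 = 0.1395 which rounds to 0.14
N(d₁) = N(0.14) = 0.5557
Δ_call = e^(−qT)·N(d₁) = 0.9925·0.5557 = 0.5515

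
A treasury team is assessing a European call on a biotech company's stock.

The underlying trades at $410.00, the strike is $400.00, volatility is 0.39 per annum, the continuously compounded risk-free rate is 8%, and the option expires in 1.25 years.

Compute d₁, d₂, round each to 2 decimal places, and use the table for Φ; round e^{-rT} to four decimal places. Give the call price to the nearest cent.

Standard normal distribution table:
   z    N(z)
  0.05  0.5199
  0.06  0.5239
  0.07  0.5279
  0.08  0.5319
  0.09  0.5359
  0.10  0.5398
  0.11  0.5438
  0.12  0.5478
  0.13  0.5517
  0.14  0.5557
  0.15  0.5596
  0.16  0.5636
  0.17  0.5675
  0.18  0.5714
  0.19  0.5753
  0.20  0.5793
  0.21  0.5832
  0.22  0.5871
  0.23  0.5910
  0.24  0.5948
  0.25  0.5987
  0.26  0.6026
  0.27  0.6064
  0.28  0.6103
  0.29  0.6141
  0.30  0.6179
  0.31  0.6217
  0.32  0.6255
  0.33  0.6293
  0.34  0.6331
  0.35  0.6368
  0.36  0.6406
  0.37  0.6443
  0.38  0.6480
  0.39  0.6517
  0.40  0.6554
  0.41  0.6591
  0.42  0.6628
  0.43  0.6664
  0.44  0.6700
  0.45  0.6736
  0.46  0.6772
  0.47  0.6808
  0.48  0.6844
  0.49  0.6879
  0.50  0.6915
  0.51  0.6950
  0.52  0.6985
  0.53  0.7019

$92.46

T = 1.25;  σ√T = 0.4360
ln(S/K) + (r + σ²/2)T = ln(410/400) + (0.08 + 0.39²/2)·1.25 = 0.0247 + 0.1951 = 0.2198
d₁ = 0.2198 / 0.4360 = 0.5040 → 0.50
d₂ = d₁ − σ√T = 0.5040 − 0.4360 = 0.0680 → 0.07
exp(−rT) = exp(−0.08·1.25) = 0.9048
C = 410·N(0.50) − 400·0.9048·N(0.07) = 410·0.6915 − 400·0.9048·0.5279 = 283.5150 − 191.0576 = 92.4574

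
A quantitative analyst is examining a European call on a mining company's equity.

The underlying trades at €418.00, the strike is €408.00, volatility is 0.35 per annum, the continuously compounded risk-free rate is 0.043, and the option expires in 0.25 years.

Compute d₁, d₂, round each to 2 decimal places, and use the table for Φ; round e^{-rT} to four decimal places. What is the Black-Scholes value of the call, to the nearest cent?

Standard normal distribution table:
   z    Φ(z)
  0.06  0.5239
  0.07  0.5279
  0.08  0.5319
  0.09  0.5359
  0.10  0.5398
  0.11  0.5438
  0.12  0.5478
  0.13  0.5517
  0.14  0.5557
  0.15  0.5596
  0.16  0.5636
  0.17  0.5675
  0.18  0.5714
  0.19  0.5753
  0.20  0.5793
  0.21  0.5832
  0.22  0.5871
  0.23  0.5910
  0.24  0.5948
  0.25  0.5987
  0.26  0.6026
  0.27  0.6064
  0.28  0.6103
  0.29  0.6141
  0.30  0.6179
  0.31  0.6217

T = 0.25;  σ√T = 0.1750
ln(S/K) + (r + σ²/2)T = ln(418/408) + (0.043 + 0.35²/2)·0.25 = 0.0242 + 0.0261 = 0.0503
d₁ = 0.0503 / 0.1750 = 0.2873 which rounds to 0.29
d₂ = d₁ − σ√T = 0.2873 − 0.1750 = 0.1123 which rounds to 0.11
e^(−rT) = e^(−0.043·0.25) = 0.9893
N(d₁) = N(0.29) = 0.6141;  N(d₂) = N(0.11) = 0.5438
C = 418·0.6141 − 408·0.9893·0.5438 = 256.6938 − 219.4964 = 37.1974

€37.20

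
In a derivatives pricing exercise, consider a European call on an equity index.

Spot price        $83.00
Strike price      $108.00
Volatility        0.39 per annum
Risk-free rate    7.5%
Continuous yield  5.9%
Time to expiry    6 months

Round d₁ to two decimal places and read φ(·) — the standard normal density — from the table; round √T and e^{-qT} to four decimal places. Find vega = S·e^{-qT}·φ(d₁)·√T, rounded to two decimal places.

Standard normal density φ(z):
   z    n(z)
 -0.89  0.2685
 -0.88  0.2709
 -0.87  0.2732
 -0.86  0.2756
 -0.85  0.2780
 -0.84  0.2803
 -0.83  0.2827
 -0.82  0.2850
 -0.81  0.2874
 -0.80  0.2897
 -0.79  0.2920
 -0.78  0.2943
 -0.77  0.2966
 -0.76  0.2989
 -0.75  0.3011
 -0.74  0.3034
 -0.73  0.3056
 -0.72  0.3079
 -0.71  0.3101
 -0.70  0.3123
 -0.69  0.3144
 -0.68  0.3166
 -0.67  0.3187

16.64

σ√T = 0.39·√0.5 = 0.2758
d₁ = [ln(83/108) + (0.075 − 0.059 + 0.39²/2)·0.5] / 0.2758 = [-0.2633 + 0.0460] / 0.2758 = -0.7878 which rounds to -0.79
√T = √0.5 = 0.7071
φ(d₁) = φ(-0.79) = 0.2920
e^(−qT) = e^(−0.059·0.5) = 0.9709
vega = S·e^(−qT)·φ(d₁)·√T = 83·0.9709·0.2920·0.7071 = 16.6386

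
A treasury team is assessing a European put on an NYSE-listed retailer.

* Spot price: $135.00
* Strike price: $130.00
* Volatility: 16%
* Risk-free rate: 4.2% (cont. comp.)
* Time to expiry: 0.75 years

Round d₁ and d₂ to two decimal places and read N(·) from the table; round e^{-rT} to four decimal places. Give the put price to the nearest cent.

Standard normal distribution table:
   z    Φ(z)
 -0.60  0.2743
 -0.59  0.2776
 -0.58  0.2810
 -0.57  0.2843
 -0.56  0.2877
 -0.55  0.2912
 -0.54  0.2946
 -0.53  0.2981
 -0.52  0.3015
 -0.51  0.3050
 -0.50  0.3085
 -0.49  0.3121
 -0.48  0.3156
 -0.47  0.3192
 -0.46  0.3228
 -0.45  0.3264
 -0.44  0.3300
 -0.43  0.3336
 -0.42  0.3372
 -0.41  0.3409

$3.64

T = 0.75;  σ√T = 0.1386
d₁ = [ln(135/130) + (0.042 + ½·0.16²)·0.75] / (σ√T) = (0.0377 + 0.0411) / 0.1386 = 0.5690 ≈ 0.57
d₂ = 0.5690 − 0.1386 = 0.4304 ≈ 0.43
e^(−rT) = e^(−0.042·0.75) = 0.9690
N(−d₂) = N(-0.43) = 0.3336;  N(−d₁) = N(-0.57) = 0.2843
P = 130·0.9690·0.3336 − 135·0.2843 = 42.0236 − 38.3805 = 3.6431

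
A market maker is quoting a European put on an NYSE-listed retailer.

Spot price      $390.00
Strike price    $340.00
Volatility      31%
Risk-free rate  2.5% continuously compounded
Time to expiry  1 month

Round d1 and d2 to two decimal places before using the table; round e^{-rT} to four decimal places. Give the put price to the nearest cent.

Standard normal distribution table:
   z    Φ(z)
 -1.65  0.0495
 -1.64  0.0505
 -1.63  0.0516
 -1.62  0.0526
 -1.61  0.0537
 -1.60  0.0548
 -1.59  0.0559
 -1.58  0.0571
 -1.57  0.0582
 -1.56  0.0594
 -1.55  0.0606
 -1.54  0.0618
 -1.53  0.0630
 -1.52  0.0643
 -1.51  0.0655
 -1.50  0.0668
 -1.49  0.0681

$0.85

σ√T = 0.31·√0.08333 = 0.0895
d₁ = [ln(390/340) + (0.025 + ½·0.31²)·0.08333] / (σ√T) = (0.1372 + 0.0061) / 0.0895 = 1.6012 which rounds to 1.60
d₂ = 1.6012 − 0.0895 = 1.5117 which rounds to 1.51
e^(−rT) = e^(−0.025·0.08333) = 0.9979
N(−d₂) = N(-1.51) = 0.0655;  N(−d₁) = N(-1.60) = 0.0548
P = 340·0.9979·0.0655 − 390·0.0548 = 22.2232 − 21.3720 = 0.8512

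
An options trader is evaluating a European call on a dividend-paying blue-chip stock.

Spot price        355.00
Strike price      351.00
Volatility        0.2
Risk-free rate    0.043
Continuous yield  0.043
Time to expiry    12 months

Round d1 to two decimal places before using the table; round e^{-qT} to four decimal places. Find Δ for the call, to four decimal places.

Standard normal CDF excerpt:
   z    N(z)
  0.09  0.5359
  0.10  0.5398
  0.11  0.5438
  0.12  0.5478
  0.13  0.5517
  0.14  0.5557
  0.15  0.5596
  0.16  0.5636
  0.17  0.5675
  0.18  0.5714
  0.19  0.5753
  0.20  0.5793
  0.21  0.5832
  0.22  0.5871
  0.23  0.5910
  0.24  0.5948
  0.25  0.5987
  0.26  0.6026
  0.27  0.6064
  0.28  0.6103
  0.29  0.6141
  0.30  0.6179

0.5399

T = 1;  σ√T = 0.2000
ln(S/K) + (r − q + σ²/2)T = ln(355/351) + (0.043 − 0.043 + 0.2²/2)·1 = 0.0113 + 0.0200 = 0.0313
d₁ = 0.0313 / 0.2000 = 0.1567 which rounds to 0.16
N(d₁) = N(0.16) = 0.5636
Δ_call = exp(−qT)·N(d₁) = 0.9579·0.5636 = 0.5399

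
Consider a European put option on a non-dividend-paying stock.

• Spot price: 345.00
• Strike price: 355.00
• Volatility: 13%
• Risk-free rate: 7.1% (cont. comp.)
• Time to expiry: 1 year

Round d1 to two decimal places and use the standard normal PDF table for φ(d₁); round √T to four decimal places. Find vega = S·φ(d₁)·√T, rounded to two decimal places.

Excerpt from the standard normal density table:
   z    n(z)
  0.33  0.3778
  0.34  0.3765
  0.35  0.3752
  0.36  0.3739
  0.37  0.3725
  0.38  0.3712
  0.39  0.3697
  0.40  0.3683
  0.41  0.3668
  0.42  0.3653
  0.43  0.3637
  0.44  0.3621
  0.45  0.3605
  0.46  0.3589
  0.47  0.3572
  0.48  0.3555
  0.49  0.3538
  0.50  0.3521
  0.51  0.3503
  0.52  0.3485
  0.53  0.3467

127.55

T = 1;  σ√T = 0.1300
d₁ = [ln(345/355) + (0.071 + 0.13²/2)·1] / 0.1300 = [-0.0286 + 0.0794] / 0.1300 = 0.3914 ⇒ 0.39
√T = √1 = 1.0000
φ(d₁) = φ(0.39) = 0.3697
vega = S·φ(d₁)·√T = 345·0.3697·1.0000 = 127.5465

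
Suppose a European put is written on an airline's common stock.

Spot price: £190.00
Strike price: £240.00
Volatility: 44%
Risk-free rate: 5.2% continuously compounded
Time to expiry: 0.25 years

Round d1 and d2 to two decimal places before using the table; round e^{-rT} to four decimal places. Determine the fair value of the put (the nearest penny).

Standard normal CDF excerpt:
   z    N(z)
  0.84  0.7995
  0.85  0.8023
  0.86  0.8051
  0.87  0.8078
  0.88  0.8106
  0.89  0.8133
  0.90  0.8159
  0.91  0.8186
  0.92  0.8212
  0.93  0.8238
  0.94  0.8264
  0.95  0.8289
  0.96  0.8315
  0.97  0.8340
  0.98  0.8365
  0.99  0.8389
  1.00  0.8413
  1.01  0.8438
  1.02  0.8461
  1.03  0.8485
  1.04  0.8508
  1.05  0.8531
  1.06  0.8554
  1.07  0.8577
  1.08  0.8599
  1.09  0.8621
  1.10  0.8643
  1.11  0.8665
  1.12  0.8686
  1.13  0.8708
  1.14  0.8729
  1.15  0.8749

σ√T = 0.44 × 0.5000 = 0.2200
d₁ = [ln(190/240) + (0.052 + 0.44²/2)·0.25] / 0.2200 = [-0.2336 + 0.0372] / 0.2200 = -0.8928 → -0.89
d₂ = d₁ − σ√T = -0.8928 − 0.2200 = -1.1128 → -1.11
exp(−rT) = exp(−0.052·0.25) = 0.9871
P = 240·0.9871·N(1.11) − 190·N(0.89) = 240·0.9871·0.8665 − 190·0.8133 = 205.2773 − 154.5270 = 50.7503

£50.75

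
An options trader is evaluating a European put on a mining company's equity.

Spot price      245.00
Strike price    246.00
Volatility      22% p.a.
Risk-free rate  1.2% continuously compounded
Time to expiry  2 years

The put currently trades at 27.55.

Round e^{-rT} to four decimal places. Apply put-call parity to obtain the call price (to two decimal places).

32.38

exp(−rT) = exp(−0.012·2) = 0.9763
Put-call parity: C − P = S − K·e^(−rT) = 245 − 246·0.9763 = 245 − 240.1698 = 4.8302
C = P + (C − P) = 27.55 + (4.8302) = 32.3802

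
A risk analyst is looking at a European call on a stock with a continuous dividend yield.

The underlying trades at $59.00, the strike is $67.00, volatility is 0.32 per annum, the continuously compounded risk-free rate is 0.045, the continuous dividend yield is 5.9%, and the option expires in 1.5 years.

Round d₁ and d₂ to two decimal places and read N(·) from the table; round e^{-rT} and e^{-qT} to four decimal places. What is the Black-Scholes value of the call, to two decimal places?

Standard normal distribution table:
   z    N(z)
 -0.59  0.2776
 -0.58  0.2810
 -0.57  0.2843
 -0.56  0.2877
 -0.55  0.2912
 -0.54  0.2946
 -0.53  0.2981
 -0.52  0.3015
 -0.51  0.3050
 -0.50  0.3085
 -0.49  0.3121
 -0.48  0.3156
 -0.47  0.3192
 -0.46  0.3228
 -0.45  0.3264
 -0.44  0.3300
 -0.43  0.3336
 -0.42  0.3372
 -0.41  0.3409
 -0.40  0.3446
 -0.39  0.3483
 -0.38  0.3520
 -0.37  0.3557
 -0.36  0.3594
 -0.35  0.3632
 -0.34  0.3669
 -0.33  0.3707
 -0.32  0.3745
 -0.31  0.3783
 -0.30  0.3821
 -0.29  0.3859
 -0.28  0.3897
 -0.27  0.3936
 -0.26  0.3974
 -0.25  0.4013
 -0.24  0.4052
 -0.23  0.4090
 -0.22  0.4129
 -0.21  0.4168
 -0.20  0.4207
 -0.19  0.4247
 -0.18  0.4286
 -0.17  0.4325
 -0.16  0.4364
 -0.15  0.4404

σ√T = 0.32 × 1.2247 = 0.3919
ln(S/K) + (r − q + σ²/2)T = ln(59/67) + (0.045 − 0.059 + 0.32²/2)·1.5 = -0.1272 + 0.0558 = -0.0714
d₁ = -0.0714 / 0.3919 = -0.1821 ⇒ -0.18
d₂ = d₁ − σ√T = -0.1821 − 0.3919 = -0.5740 ⇒ -0.57
exp(−qT) = exp(−0.059·1.5) = 0.9153;  exp(−rT) = exp(−0.045·1.5) = 0.9347
N(d₁) = N(-0.18) = 0.4286;  N(d₂) = N(-0.57) = 0.2843
C = 59·0.9153·0.4286 − 67·0.9347·0.2843 = 23.1456 − 17.8043 = 5.3413

$5.34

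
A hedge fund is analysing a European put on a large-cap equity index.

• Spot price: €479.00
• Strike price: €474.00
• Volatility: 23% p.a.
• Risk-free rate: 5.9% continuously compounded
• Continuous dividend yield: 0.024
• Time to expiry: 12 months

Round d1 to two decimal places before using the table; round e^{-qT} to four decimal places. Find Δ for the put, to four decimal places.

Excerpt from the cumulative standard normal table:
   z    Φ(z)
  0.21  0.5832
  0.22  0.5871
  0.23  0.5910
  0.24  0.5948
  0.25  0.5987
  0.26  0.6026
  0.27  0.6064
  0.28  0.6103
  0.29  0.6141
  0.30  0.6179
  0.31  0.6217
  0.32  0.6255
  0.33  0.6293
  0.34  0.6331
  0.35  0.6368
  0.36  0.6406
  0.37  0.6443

-0.3693

T = 1;  σ√T = 0.2300
d₁ = [ln(479/474) + (0.059 − 0.024 + ½·0.23²)·1] / (σ√T) = (0.0105 + 0.0614) / 0.2300 = 0.3128 ≈ 0.31
N(d₁) = N(0.31) = 0.6217
Δ_put = e^(−qT)·(N(d₁) − 1) = 0.9763·(0.6217 − 1) = -0.3693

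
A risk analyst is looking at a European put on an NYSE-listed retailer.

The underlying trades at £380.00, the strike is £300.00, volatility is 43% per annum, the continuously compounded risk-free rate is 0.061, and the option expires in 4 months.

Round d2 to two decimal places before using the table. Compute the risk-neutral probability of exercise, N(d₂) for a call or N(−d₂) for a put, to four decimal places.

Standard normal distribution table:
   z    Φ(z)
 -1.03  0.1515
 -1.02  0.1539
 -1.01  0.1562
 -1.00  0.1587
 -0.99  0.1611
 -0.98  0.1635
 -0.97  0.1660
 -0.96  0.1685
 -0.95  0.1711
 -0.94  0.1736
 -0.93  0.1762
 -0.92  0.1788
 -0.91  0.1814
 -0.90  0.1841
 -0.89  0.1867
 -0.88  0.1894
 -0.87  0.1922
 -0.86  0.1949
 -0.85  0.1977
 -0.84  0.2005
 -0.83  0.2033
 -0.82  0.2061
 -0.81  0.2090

0.1814

σ√T = 0.43·√0.3333 = 0.2483
d₁ = [ln(380/300) + (0.061 + ½·0.43²)·0.3333] / (σ√T) = (0.2364 + 0.0511) / 0.2483 = 1.1582 which rounds to 1.16
d₂ = 1.1582 − 0.2483 = 0.9100 which rounds to 0.91
Risk-neutral Pr[S_T < K] = N(−d₂) = N(-0.91) = 0.1814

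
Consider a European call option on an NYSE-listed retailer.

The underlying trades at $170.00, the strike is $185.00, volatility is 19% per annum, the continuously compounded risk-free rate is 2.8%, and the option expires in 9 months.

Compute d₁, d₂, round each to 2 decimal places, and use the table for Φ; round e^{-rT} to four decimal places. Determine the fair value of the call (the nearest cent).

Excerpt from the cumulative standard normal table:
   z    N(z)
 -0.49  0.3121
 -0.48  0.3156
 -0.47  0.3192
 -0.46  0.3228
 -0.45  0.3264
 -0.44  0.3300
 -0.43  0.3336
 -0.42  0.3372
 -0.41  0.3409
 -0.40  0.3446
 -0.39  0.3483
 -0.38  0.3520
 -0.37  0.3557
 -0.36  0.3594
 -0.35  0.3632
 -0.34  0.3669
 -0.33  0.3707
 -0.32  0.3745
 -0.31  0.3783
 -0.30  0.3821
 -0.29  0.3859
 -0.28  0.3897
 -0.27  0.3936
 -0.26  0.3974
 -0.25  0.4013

T = 0.75;  σ√T = 0.1645
d₁ = [ln(170/185) + (0.028 + 0.19²/2)·0.75] / 0.1645 = [-0.0846 + 0.0345] / 0.1645 = -0.3040 ≈ -0.30
d₂ = d₁ − σ√T = -0.3040 − 0.1645 = -0.4685 ≈ -0.47
exp(−rT) = exp(−0.028·0.75) = 0.9792
N(d₁) = N(-0.30) = 0.3821;  N(d₂) = N(-0.47) = 0.3192
C = 170·0.3821 − 185·0.9792·0.3192 = 64.9570 − 57.8237 = 7.1333

$7.13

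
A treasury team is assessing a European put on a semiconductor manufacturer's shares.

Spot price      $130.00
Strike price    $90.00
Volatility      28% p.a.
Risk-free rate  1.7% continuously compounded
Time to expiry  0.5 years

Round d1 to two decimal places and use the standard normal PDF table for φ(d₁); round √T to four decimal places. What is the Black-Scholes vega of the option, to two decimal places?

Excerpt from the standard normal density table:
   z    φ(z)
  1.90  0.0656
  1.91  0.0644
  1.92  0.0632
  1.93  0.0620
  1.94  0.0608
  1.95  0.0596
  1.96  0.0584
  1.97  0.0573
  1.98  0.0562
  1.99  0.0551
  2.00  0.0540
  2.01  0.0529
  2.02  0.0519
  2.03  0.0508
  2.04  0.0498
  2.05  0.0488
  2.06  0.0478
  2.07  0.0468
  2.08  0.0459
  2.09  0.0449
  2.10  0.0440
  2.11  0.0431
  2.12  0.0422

σ√T = 0.28·√0.5 = 0.1980
d₁ = [ln(130/90) + (0.017 + 0.28²/2)·0.5] / 0.1980 = [0.3677 + 0.0281] / 0.1980 = 1.9992 ≈ 2.00
√T = √0.5 = 0.7071
φ(d₁) = φ(2.00) = 0.0540
vega = S·φ(d₁)·√T = 130·0.0540·0.7071 = 4.9638

4.96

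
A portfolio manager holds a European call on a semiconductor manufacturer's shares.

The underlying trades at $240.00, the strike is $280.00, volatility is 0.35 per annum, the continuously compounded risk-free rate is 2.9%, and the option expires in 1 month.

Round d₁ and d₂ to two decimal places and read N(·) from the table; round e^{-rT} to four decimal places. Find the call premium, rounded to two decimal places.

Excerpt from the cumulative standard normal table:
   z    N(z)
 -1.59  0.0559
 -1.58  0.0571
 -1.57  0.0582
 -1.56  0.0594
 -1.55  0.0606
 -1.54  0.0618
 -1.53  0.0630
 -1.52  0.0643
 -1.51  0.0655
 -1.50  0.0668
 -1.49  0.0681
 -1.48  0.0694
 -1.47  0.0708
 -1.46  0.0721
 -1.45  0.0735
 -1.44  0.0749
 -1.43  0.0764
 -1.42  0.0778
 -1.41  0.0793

$0.71

σ√T = 0.35 × 0.2887 = 0.1010
d₁ = [ln(240/280) + (0.029 + 0.35²/2)·0.08333] / 0.1010 = [-0.1542 + 0.0075] / 0.1010 = -1.4513 ≈ -1.45
d₂ = d₁ − σ√T = -1.4513 − 0.1010 = -1.5523 ≈ -1.55
e^(−rT) = e^(−0.029·0.08333) = 0.9976
N(d₁) = N(-1.45) = 0.0735;  N(d₂) = N(-1.55) = 0.0606
C = 240·0.0735 − 280·0.9976·0.0606 = 17.6400 − 16.9273 = 0.7127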